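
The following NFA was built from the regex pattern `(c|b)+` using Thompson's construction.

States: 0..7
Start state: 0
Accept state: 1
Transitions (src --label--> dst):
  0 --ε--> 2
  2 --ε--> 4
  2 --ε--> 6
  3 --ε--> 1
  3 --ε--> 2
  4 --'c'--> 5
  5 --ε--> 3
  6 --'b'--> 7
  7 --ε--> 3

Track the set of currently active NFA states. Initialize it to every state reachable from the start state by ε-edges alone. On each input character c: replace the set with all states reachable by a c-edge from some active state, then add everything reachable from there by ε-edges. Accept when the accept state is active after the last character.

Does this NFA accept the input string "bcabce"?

Answer: REJECT

Derivation:
initial (ε-close {0}): {0,2,4,6}
'b' @ 1: {1,2,3,4,6,7}  ✓accept
'c' @ 2: {1,2,3,4,5,6}  ✓accept
'a' @ 3: {}  — state set empty
rest 'bce' ignored (set empty)
end set {} — state 1 not in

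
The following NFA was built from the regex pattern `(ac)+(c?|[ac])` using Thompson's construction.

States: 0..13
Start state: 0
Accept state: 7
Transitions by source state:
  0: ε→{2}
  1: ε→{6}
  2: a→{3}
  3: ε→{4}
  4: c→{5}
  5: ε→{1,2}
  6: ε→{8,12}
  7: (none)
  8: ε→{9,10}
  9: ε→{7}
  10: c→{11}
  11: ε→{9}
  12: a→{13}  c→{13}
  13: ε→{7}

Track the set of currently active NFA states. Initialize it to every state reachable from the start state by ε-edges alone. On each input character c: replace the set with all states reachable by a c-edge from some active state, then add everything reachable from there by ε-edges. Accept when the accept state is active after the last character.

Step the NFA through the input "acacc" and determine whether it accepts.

start: ε-closure({0}) = {0,2}
'a' @ 1: {3,4}
'c' @ 2: {1,2,5,6,7,8,9,10,12}  [accepting]
'a' @ 3: {3,4,7,13}  [accepting]
'c' @ 4: {1,2,5,6,7,8,9,10,12}  [accepting]
'c' @ 5: {7,9,11,13}  [accepting]
end set {7,9,11,13} — state 7 in

Answer: ACCEPT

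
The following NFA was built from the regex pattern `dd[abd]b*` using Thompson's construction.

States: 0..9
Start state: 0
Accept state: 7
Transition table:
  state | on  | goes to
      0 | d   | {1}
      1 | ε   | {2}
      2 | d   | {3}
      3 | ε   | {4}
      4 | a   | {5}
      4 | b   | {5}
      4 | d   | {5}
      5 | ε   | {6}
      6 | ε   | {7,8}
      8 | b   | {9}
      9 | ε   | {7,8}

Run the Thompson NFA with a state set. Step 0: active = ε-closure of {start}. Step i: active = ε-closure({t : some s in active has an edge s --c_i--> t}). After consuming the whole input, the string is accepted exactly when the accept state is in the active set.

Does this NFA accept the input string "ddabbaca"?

start: ε-closure({0}) = {0}
'd' @ 1: {1,2}
'd' @ 2: {3,4}
'a' @ 3: {5,6,7,8}  (accept∈set)
'b' @ 4: {7,8,9}  (accept∈set)
'b' @ 5: {7,8,9}  (accept∈set)
'a' @ 6: {}  — dead — no transitions
rest 'ca' ignored (set empty)
final: {}; accept 7 not in set

Answer: REJECT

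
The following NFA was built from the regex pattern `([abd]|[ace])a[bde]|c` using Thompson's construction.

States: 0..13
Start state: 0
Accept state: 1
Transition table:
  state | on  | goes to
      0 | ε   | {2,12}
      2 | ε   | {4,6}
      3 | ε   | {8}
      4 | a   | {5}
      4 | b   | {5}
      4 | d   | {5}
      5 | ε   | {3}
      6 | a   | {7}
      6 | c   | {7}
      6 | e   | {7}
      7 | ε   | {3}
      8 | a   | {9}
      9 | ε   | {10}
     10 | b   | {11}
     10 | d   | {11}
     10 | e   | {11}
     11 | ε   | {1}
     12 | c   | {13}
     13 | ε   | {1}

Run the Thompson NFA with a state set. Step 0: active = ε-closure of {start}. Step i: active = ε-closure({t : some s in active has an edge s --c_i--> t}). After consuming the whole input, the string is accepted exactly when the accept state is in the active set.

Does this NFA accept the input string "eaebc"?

Answer: REJECT

Trace:
start: ε-closure({0}) = {0,2,4,6,12}
'e' @ 1: {3,7,8}
'a' @ 2: {9,10}
'e' @ 3: {1,11}  ✓accept
'b' @ 4: {}  — state set empty
rest 'c' ignored (set empty)
after full input: {}  (accept=1 not in)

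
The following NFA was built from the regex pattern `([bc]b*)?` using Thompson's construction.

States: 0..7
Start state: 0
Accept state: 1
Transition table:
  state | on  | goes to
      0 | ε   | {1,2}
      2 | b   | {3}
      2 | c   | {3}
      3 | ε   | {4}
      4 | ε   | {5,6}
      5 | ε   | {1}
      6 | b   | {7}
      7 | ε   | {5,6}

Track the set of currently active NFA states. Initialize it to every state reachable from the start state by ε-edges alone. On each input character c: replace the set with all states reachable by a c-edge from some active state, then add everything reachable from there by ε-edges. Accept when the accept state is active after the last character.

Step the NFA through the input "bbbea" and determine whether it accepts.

Answer: REJECT

Steps:
start: ε-closure({0}) = {0,1,2}
'b' @ 1: {1,3,4,5,6}  ✓accept
'b' @ 2: {1,5,6,7}  ✓accept
'b' @ 3: {1,5,6,7}  ✓accept
'e' @ 4: {}  — dead — no transitions
rest 'a' ignored (set empty)
end set {} — state 1 not in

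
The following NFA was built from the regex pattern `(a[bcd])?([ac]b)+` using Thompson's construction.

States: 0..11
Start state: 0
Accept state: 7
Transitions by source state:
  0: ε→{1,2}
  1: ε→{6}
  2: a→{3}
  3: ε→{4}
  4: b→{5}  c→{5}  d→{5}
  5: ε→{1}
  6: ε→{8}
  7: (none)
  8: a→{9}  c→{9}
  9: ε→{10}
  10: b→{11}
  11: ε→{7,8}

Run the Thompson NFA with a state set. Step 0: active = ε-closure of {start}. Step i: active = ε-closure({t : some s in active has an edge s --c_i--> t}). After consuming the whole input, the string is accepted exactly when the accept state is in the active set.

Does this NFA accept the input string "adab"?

S₀ = ε-closure({0}) = {0,1,2,6,8}
'a' @ 1: {3,4,9,10}
'd' @ 2: {1,5,6,8}
'a' @ 3: {9,10}
'b' @ 4: {7,8,11}  ✓accept
after full input: {7,8,11}  (accept=7 in)

Answer: ACCEPT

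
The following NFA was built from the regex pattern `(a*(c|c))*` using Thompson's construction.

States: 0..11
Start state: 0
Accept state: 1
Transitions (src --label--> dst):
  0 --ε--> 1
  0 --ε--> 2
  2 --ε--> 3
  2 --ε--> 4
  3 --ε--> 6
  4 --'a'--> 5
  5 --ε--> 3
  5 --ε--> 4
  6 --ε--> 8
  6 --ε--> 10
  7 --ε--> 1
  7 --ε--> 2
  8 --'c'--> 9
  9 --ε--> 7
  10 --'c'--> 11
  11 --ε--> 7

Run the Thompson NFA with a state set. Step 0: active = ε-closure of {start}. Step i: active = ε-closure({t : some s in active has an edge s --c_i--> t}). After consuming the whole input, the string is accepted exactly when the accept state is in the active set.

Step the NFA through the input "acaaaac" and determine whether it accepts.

initial (ε-close {0}): {0,1,2,3,4,6,8,10}
'a' @ 1: {3,4,5,6,8,10}
'c' @ 2: {1,2,3,4,6,7,8,9,10,11}  (accept∈set)
'a' @ 3: {3,4,5,6,8,10}
'a' @ 4: {3,4,5,6,8,10}
'a' @ 5: {3,4,5,6,8,10}
'a' @ 6: {3,4,5,6,8,10}
'c' @ 7: {1,2,3,4,6,7,8,9,10,11}  (accept∈set)
final: {1,2,3,4,6,7,8,9,10,11}; accept 1 in set

Answer: ACCEPT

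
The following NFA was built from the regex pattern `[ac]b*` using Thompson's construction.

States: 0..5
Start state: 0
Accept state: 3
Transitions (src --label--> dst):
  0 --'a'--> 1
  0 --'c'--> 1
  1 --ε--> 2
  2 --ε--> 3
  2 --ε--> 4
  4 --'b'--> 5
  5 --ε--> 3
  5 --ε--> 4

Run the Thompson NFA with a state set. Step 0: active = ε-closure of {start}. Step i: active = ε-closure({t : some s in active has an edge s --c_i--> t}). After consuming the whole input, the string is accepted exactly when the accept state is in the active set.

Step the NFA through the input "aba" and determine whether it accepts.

Answer: REJECT

Derivation:
initial (ε-close {0}): {0}
'a' @ 1: {1,2,3,4}  ✓accept
'b' @ 2: {3,4,5}  ✓accept
'a' @ 3: {}  — state set empty
end set {} — state 3 not in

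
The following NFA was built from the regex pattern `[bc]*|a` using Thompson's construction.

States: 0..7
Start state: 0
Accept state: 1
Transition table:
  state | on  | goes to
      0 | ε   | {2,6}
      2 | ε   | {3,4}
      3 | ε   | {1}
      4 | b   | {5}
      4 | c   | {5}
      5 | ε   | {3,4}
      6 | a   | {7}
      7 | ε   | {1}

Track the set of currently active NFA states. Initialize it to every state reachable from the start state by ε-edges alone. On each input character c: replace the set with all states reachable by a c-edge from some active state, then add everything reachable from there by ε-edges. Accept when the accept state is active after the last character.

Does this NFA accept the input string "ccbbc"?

Answer: ACCEPT

Derivation:
start: ε-closure({0}) = {0,1,2,3,4,6}
'c' @ 1: {1,3,4,5}  [accepting]
'c' @ 2: {1,3,4,5}  [accepting]
'b' @ 3: {1,3,4,5}  [accepting]
'b' @ 4: {1,3,4,5}  [accepting]
'c' @ 5: {1,3,4,5}  [accepting]
final: {1,3,4,5}; accept 1 in set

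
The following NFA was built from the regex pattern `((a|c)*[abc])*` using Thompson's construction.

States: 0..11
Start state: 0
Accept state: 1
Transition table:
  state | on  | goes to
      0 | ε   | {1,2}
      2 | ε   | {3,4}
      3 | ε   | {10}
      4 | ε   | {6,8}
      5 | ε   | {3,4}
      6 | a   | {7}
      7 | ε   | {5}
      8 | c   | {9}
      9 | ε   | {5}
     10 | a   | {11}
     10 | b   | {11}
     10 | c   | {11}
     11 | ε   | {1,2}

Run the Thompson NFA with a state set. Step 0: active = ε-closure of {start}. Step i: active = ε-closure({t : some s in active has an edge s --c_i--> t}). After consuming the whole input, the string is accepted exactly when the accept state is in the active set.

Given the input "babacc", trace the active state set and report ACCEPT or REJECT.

initial (ε-close {0}): {0,1,2,3,4,6,8,10}
'b' @ 1: {1,2,3,4,6,8,10,11}  [accepting]
'a' @ 2: {1,2,3,4,5,6,7,8,10,11}  [accepting]
'b' @ 3: {1,2,3,4,6,8,10,11}  [accepting]
'a' @ 4: {1,2,3,4,5,6,7,8,10,11}  [accepting]
'c' @ 5: {1,2,3,4,5,6,8,9,10,11}  [accepting]
'c' @ 6: {1,2,3,4,5,6,8,9,10,11}  [accepting]
after full input: {1,2,3,4,5,6,8,9,10,11}  (accept=1 in)

Answer: ACCEPT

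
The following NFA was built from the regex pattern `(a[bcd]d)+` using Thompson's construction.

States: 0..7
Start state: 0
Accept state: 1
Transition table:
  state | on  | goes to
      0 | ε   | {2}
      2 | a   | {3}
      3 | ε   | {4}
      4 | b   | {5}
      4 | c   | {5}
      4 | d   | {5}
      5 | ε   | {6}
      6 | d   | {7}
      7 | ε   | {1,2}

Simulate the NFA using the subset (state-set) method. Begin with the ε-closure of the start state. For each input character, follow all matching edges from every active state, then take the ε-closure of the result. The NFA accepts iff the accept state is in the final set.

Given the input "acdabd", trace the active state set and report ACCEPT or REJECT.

Answer: ACCEPT

Derivation:
S₀ = ε-closure({0}) = {0,2}
'a' @ 1: {3,4}
'c' @ 2: {5,6}
'd' @ 3: {1,2,7}  (accept∈set)
'a' @ 4: {3,4}
'b' @ 5: {5,6}
'd' @ 6: {1,2,7}  (accept∈set)
after full input: {1,2,7}  (accept=1 in)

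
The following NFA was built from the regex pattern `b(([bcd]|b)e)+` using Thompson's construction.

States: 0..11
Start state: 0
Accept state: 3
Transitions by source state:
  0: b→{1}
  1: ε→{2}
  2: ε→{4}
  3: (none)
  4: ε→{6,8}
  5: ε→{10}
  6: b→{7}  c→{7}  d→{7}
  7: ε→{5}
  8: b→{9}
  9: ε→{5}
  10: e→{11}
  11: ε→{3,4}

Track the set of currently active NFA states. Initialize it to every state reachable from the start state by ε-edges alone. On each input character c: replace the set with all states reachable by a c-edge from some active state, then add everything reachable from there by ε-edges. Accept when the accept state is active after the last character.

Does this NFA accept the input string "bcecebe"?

Answer: ACCEPT

Trace:
initial (ε-close {0}): {0}
'b' @ 1: {1,2,4,6,8}
'c' @ 2: {5,7,10}
'e' @ 3: {3,4,6,8,11}  (accept∈set)
'c' @ 4: {5,7,10}
'e' @ 5: {3,4,6,8,11}  (accept∈set)
'b' @ 6: {5,7,9,10}
'e' @ 7: {3,4,6,8,11}  (accept∈set)
final: {3,4,6,8,11}; accept 3 in set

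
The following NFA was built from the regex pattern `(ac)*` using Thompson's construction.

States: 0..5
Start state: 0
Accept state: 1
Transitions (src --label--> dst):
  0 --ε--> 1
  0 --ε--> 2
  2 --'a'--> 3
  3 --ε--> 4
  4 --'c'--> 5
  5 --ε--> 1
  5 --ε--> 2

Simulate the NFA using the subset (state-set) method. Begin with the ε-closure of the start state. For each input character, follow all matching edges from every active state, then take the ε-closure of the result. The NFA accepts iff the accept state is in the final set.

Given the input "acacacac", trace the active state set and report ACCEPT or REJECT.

Answer: ACCEPT

Steps:
initial (ε-close {0}): {0,1,2}
'a' @ 1: {3,4}
'c' @ 2: {1,2,5}  ✓accept
'a' @ 3: {3,4}
'c' @ 4: {1,2,5}  ✓accept
'a' @ 5: {3,4}
'c' @ 6: {1,2,5}  ✓accept
'a' @ 7: {3,4}
'c' @ 8: {1,2,5}  ✓accept
final: {1,2,5}; accept 1 in set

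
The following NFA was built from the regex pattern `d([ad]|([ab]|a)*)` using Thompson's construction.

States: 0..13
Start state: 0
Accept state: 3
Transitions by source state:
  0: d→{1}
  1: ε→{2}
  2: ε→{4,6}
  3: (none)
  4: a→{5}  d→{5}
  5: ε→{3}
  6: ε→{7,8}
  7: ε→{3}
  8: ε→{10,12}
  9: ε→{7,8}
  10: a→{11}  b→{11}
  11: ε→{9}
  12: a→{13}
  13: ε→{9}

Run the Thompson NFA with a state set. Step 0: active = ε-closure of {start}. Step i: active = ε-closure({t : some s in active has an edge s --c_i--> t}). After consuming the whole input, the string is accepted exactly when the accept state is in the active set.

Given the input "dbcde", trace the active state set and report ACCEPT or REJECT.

Answer: REJECT

Trace:
S₀ = ε-closure({0}) = {0}
'd' @ 1: {1,2,3,4,6,7,8,10,12}  (accept∈set)
'b' @ 2: {3,7,8,9,10,11,12}  (accept∈set)
'c' @ 3: {}  — no active states
rest 'de' ignored (set empty)
end set {} — state 3 not in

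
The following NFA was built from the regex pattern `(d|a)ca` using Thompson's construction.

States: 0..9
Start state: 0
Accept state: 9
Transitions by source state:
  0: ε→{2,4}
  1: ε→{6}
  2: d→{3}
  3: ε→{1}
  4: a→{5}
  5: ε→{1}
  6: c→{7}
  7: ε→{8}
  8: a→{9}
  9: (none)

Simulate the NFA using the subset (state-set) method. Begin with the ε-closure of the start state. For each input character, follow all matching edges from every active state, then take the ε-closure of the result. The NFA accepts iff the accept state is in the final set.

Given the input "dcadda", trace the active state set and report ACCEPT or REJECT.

start: ε-closure({0}) = {0,2,4}
'd' @ 1: {1,3,6}
'c' @ 2: {7,8}
'a' @ 3: {9}  (accept∈set)
'd' @ 4: {}  — no active states
rest 'da' ignored (set empty)
after full input: {}  (accept=9 not in)

Answer: REJECT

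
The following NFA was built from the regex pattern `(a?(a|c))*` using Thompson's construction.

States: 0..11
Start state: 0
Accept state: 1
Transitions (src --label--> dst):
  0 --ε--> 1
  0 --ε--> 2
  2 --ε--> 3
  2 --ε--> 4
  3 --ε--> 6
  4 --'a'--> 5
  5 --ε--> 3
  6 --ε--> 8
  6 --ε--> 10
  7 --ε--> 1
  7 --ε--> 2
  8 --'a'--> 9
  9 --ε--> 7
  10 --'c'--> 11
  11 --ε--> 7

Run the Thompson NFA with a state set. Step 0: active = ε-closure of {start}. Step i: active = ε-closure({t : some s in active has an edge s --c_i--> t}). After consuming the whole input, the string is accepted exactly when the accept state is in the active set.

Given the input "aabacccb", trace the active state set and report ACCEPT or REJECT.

Answer: REJECT

Trace:
initial (ε-close {0}): {0,1,2,3,4,6,8,10}
'a' @ 1: {1,2,3,4,5,6,7,8,9,10}  ✓accept
'a' @ 2: {1,2,3,4,5,6,7,8,9,10}  ✓accept
'b' @ 3: {}  — state set empty
rest 'acccb' ignored (set empty)
end set {} — state 1 not in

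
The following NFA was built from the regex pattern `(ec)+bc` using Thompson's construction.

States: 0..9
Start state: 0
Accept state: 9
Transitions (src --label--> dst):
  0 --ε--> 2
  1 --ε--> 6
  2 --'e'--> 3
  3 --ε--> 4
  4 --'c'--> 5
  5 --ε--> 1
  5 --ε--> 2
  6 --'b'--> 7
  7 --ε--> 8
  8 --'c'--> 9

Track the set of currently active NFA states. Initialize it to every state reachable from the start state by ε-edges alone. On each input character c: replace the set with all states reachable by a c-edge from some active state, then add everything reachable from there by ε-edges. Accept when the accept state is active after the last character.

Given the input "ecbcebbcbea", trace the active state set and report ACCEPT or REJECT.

Answer: REJECT

Derivation:
start: ε-closure({0}) = {0,2}
'e' @ 1: {3,4}
'c' @ 2: {1,2,5,6}
'b' @ 3: {7,8}
'c' @ 4: {9}  (accept∈set)
'e' @ 5: {}  — no active states
rest 'bbcbea' ignored (set empty)
final: {}; accept 9 not in set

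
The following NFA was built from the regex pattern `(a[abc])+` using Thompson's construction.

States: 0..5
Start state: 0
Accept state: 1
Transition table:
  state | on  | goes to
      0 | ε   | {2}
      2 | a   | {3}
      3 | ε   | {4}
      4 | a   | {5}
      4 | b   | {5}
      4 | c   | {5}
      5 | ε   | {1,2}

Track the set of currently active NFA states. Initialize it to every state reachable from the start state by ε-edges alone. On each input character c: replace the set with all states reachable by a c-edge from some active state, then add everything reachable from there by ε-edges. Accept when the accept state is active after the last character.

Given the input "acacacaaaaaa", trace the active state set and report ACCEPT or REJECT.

Answer: ACCEPT

Steps:
S₀ = ε-closure({0}) = {0,2}
'a' @ 1: {3,4}
'c' @ 2: {1,2,5}  [accepting]
'a' @ 3: {3,4}
'c' @ 4: {1,2,5}  [accepting]
'a' @ 5: {3,4}
'c' @ 6: {1,2,5}  [accepting]
'a' @ 7: {3,4}
'a' @ 8: {1,2,5}  [accepting]
'a' @ 9: {3,4}
'a' @ 10: {1,2,5}  [accepting]
'a' @ 11: {3,4}
'a' @ 12: {1,2,5}  [accepting]
after full input: {1,2,5}  (accept=1 in)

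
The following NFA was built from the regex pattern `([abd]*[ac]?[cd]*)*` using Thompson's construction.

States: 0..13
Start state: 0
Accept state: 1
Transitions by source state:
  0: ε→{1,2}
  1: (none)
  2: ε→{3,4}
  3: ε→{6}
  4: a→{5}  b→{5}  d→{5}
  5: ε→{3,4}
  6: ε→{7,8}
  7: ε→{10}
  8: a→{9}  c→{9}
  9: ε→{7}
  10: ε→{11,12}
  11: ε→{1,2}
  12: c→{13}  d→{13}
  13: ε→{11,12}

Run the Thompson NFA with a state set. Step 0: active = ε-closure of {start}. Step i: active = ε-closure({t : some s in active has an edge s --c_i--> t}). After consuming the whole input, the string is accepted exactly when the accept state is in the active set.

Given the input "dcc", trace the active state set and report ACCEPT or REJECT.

Answer: ACCEPT

Trace:
S₀ = ε-closure({0}) = {0,1,2,3,4,6,7,8,10,11,12}
'd' @ 1: {1,2,3,4,5,6,7,8,10,11,12,13}  (accept∈set)
'c' @ 2: {1,2,3,4,6,7,8,9,10,11,12,13}  (accept∈set)
'c' @ 3: {1,2,3,4,6,7,8,9,10,11,12,13}  (accept∈set)
after full input: {1,2,3,4,6,7,8,9,10,11,12,13}  (accept=1 in)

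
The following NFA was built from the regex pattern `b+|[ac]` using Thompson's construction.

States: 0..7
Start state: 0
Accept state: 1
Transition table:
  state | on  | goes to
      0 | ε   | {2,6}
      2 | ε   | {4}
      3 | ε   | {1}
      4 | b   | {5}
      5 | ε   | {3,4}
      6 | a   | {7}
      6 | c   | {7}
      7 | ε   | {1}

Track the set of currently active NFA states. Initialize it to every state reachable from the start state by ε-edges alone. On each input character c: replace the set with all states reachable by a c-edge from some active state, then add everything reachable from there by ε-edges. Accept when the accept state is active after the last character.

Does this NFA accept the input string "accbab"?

Answer: REJECT

Derivation:
S₀ = ε-closure({0}) = {0,2,4,6}
'a' @ 1: {1,7}  ✓accept
'c' @ 2: {}  — state set empty
rest 'cbab' ignored (set empty)
end set {} — state 1 not in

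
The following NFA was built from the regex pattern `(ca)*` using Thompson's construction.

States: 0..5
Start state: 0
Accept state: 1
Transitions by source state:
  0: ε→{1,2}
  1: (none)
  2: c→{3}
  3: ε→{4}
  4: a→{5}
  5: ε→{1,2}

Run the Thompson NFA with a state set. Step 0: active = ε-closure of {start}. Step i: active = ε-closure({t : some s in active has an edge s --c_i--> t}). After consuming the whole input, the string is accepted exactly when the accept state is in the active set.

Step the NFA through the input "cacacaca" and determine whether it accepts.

start: ε-closure({0}) = {0,1,2}
'c' @ 1: {3,4}
'a' @ 2: {1,2,5}  (accept∈set)
'c' @ 3: {3,4}
'a' @ 4: {1,2,5}  (accept∈set)
'c' @ 5: {3,4}
'a' @ 6: {1,2,5}  (accept∈set)
'c' @ 7: {3,4}
'a' @ 8: {1,2,5}  (accept∈set)
end set {1,2,5} — state 1 in

Answer: ACCEPT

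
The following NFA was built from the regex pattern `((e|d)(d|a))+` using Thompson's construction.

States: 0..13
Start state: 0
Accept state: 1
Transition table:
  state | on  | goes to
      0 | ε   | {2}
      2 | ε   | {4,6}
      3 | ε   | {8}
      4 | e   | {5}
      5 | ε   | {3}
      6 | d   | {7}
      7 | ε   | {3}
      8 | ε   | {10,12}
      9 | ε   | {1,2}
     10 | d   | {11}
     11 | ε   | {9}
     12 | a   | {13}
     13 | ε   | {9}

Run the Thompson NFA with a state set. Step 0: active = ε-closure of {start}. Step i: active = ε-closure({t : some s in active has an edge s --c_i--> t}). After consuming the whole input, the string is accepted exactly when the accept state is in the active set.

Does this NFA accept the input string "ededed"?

Answer: ACCEPT

Trace:
initial (ε-close {0}): {0,2,4,6}
'e' @ 1: {3,5,8,10,12}
'd' @ 2: {1,2,4,6,9,11}  [accepting]
'e' @ 3: {3,5,8,10,12}
'd' @ 4: {1,2,4,6,9,11}  [accepting]
'e' @ 5: {3,5,8,10,12}
'd' @ 6: {1,2,4,6,9,11}  [accepting]
after full input: {1,2,4,6,9,11}  (accept=1 in)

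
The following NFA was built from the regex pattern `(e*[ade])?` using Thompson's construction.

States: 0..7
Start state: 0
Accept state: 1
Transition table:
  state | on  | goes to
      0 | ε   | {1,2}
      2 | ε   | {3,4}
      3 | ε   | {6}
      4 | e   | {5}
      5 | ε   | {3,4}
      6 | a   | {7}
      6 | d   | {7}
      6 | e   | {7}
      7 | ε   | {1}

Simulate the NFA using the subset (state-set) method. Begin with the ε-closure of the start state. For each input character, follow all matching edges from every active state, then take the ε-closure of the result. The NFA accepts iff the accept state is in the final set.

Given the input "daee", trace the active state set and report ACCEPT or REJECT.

Answer: REJECT

Trace:
initial (ε-close {0}): {0,1,2,3,4,6}
'd' @ 1: {1,7}  (accept∈set)
'a' @ 2: {}  — state set empty
rest 'ee' ignored (set empty)
final: {}; accept 1 not in set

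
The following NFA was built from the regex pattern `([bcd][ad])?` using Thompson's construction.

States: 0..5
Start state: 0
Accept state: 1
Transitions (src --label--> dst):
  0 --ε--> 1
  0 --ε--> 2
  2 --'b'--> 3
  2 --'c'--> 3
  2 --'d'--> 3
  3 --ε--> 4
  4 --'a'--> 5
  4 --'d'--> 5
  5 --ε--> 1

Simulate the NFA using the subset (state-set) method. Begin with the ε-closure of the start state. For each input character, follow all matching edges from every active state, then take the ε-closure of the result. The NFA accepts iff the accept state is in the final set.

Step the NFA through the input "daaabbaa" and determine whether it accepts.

start: ε-closure({0}) = {0,1,2}
'd' @ 1: {3,4}
'a' @ 2: {1,5}  ✓accept
'a' @ 3: {}  — state set empty
rest 'abbaa' ignored (set empty)
end set {} — state 1 not in

Answer: REJECT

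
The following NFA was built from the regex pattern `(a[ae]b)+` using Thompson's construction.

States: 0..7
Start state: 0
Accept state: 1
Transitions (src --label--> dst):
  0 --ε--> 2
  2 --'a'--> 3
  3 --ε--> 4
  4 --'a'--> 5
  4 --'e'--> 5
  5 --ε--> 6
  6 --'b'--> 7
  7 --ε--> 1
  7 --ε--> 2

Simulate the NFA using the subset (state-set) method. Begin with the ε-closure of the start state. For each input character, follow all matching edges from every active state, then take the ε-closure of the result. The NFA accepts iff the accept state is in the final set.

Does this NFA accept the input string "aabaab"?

Answer: ACCEPT

Derivation:
start: ε-closure({0}) = {0,2}
'a' @ 1: {3,4}
'a' @ 2: {5,6}
'b' @ 3: {1,2,7}  ✓accept
'a' @ 4: {3,4}
'a' @ 5: {5,6}
'b' @ 6: {1,2,7}  ✓accept
end set {1,2,7} — state 1 in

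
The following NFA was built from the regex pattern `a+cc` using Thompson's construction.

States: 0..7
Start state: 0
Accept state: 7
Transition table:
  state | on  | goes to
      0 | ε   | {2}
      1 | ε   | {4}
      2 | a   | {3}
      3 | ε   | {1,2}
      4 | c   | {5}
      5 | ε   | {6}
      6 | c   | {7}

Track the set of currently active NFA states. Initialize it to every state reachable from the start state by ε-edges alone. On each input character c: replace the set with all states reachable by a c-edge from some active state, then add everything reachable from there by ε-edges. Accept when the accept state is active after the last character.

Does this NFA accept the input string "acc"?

Answer: ACCEPT

Trace:
initial (ε-close {0}): {0,2}
'a' @ 1: {1,2,3,4}
'c' @ 2: {5,6}
'c' @ 3: {7}  [accepting]
end set {7} — state 7 in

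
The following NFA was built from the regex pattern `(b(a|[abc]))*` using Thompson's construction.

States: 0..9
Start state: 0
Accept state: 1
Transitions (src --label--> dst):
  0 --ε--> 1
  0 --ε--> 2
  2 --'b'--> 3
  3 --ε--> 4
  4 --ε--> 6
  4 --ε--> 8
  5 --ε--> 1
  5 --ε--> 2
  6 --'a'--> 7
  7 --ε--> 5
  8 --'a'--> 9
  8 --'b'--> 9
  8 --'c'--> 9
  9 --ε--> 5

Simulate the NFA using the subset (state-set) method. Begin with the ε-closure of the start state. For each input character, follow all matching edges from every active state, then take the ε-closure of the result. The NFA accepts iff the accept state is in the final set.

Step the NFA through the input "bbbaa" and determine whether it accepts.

Answer: REJECT

Steps:
initial (ε-close {0}): {0,1,2}
'b' @ 1: {3,4,6,8}
'b' @ 2: {1,2,5,9}  (accept∈set)
'b' @ 3: {3,4,6,8}
'a' @ 4: {1,2,5,7,9}  (accept∈set)
'a' @ 5: {}  — no active states
after full input: {}  (accept=1 not in)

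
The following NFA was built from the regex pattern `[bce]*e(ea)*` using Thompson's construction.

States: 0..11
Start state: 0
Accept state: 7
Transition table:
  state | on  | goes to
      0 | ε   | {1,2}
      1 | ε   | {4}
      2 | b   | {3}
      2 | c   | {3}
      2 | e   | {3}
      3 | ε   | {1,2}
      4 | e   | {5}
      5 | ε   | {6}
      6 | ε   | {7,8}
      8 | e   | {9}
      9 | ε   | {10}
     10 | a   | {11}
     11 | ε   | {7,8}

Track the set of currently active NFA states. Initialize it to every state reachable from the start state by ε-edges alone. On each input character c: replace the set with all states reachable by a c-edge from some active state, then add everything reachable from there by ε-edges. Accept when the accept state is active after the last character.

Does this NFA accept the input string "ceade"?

Answer: REJECT

Trace:
start: ε-closure({0}) = {0,1,2,4}
'c' @ 1: {1,2,3,4}
'e' @ 2: {1,2,3,4,5,6,7,8}  (accept∈set)
'a' @ 3: {}  — dead — no transitions
rest 'de' ignored (set empty)
after full input: {}  (accept=7 not in)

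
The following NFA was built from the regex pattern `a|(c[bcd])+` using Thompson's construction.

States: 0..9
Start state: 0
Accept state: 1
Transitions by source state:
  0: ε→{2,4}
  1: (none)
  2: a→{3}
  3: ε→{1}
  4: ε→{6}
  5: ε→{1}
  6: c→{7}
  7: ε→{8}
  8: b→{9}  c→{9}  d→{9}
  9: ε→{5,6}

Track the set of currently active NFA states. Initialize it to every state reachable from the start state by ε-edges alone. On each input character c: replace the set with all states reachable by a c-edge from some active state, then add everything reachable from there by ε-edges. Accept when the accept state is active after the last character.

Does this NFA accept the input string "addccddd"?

Answer: REJECT

Derivation:
start: ε-closure({0}) = {0,2,4,6}
'a' @ 1: {1,3}  ✓accept
'd' @ 2: {}  — no active states
rest 'dccddd' ignored (set empty)
final: {}; accept 1 not in set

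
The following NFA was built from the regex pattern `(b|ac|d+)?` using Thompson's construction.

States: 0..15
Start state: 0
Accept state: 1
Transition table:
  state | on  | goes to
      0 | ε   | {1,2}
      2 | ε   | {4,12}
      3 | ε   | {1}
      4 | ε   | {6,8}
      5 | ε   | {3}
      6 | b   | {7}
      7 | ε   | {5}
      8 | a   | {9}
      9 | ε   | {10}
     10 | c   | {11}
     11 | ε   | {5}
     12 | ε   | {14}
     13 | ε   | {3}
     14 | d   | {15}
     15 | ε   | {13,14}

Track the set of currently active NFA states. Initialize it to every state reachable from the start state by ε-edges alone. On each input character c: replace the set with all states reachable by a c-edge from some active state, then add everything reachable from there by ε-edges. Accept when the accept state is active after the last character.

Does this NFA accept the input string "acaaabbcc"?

initial (ε-close {0}): {0,1,2,4,6,8,12,14}
'a' @ 1: {9,10}
'c' @ 2: {1,3,5,11}  ✓accept
'a' @ 3: {}  — dead — no transitions
rest 'aabbcc' ignored (set empty)
end set {} — state 1 not in

Answer: REJECT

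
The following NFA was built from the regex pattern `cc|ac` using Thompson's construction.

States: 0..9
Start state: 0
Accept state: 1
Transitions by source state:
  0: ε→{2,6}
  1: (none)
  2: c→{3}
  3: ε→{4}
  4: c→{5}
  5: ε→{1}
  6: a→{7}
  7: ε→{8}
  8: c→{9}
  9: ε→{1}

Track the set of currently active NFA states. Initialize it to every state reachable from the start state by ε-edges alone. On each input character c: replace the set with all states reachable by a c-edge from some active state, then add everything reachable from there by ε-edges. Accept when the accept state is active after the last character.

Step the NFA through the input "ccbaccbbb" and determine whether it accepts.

start: ε-closure({0}) = {0,2,6}
'c' @ 1: {3,4}
'c' @ 2: {1,5}  ✓accept
'b' @ 3: {}  — state set empty
rest 'accbbb' ignored (set empty)
end set {} — state 1 not in

Answer: REJECT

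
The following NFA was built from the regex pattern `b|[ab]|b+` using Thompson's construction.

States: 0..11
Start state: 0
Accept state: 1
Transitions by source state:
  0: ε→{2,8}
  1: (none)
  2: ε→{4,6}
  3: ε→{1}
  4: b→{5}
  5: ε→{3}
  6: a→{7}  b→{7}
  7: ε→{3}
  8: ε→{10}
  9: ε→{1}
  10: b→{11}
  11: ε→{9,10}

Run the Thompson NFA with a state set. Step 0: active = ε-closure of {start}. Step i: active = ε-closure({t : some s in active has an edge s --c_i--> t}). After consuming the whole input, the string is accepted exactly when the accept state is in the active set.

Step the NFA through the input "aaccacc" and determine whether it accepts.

initial (ε-close {0}): {0,2,4,6,8,10}
'a' @ 1: {1,3,7}  [accepting]
'a' @ 2: {}  — dead — no transitions
rest 'ccacc' ignored (set empty)
final: {}; accept 1 not in set

Answer: REJECT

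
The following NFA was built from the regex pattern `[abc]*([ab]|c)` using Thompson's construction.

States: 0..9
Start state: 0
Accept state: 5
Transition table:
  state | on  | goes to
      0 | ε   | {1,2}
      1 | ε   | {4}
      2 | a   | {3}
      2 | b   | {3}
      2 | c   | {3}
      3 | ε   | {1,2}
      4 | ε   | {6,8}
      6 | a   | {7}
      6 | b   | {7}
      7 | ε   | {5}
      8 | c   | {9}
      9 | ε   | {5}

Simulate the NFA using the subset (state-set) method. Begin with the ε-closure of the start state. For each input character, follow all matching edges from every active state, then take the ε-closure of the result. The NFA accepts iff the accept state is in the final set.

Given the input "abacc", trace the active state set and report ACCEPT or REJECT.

initial (ε-close {0}): {0,1,2,4,6,8}
'a' @ 1: {1,2,3,4,5,6,7,8}  (accept∈set)
'b' @ 2: {1,2,3,4,5,6,7,8}  (accept∈set)
'a' @ 3: {1,2,3,4,5,6,7,8}  (accept∈set)
'c' @ 4: {1,2,3,4,5,6,8,9}  (accept∈set)
'c' @ 5: {1,2,3,4,5,6,8,9}  (accept∈set)
end set {1,2,3,4,5,6,8,9} — state 5 in

Answer: ACCEPT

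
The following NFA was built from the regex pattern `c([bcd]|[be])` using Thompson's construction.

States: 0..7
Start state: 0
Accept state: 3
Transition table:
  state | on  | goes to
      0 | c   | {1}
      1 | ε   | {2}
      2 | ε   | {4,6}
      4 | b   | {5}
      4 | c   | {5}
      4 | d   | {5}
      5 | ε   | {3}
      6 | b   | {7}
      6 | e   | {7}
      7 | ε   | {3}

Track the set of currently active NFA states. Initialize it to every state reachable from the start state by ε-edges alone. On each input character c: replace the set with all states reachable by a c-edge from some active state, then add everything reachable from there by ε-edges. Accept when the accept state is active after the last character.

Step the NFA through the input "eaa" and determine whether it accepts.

Answer: REJECT

Trace:
initial (ε-close {0}): {0}
'e' @ 1: {}  — state set empty
rest 'aa' ignored (set empty)
final: {}; accept 3 not in set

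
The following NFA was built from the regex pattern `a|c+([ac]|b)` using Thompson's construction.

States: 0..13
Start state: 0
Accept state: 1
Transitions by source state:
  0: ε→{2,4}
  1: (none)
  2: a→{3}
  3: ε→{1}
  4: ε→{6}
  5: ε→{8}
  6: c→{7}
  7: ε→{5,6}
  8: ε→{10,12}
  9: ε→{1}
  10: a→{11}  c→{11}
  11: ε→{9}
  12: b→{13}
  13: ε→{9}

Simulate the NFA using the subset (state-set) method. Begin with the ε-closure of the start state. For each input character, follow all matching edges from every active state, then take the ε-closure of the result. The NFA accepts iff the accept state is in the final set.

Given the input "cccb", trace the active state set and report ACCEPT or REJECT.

Answer: ACCEPT

Steps:
start: ε-closure({0}) = {0,2,4,6}
'c' @ 1: {5,6,7,8,10,12}
'c' @ 2: {1,5,6,7,8,9,10,11,12}  [accepting]
'c' @ 3: {1,5,6,7,8,9,10,11,12}  [accepting]
'b' @ 4: {1,9,13}  [accepting]
end set {1,9,13} — state 1 in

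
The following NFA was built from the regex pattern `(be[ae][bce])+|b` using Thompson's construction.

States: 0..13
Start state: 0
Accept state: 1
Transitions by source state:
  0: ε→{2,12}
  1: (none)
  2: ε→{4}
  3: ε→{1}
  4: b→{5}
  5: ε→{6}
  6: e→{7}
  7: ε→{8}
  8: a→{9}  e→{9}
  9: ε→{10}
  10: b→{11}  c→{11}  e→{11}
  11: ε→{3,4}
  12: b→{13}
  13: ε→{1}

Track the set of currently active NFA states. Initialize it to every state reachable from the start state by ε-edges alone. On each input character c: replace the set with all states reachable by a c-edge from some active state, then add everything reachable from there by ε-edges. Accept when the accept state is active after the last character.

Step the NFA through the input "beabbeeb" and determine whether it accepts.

Answer: ACCEPT

Trace:
start: ε-closure({0}) = {0,2,4,12}
'b' @ 1: {1,5,6,13}  (accept∈set)
'e' @ 2: {7,8}
'a' @ 3: {9,10}
'b' @ 4: {1,3,4,11}  (accept∈set)
'b' @ 5: {5,6}
'e' @ 6: {7,8}
'e' @ 7: {9,10}
'b' @ 8: {1,3,4,11}  (accept∈set)
final: {1,3,4,11}; accept 1 in set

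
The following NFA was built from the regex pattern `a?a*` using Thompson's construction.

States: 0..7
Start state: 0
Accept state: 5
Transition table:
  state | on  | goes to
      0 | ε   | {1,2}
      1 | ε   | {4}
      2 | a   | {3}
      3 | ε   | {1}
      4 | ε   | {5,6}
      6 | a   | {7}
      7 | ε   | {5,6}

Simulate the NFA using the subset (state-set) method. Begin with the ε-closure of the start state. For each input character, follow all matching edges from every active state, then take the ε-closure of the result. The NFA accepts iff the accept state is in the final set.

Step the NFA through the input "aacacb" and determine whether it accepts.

Answer: REJECT

Derivation:
S₀ = ε-closure({0}) = {0,1,2,4,5,6}
'a' @ 1: {1,3,4,5,6,7}  [accepting]
'a' @ 2: {5,6,7}  [accepting]
'c' @ 3: {}  — state set empty
rest 'acb' ignored (set empty)
after full input: {}  (accept=5 not in)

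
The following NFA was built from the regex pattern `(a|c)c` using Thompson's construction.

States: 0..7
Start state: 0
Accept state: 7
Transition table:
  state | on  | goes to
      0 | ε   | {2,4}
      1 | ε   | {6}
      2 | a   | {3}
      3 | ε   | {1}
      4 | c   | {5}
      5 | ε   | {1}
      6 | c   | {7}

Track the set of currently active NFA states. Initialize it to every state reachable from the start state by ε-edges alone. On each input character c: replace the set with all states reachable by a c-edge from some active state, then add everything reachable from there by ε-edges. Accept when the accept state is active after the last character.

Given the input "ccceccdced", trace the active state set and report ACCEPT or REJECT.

Answer: REJECT

Steps:
S₀ = ε-closure({0}) = {0,2,4}
'c' @ 1: {1,5,6}
'c' @ 2: {7}  ✓accept
'c' @ 3: {}  — state set empty
rest 'eccdced' ignored (set empty)
after full input: {}  (accept=7 not in)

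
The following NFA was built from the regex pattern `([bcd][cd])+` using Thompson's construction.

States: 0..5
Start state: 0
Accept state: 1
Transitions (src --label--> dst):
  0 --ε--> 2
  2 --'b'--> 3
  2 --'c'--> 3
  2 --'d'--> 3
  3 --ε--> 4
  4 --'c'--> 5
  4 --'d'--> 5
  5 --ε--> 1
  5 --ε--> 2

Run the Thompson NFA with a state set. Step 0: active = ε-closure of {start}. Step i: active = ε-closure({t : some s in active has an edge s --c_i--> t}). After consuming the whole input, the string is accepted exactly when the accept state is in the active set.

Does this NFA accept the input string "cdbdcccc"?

start: ε-closure({0}) = {0,2}
'c' @ 1: {3,4}
'd' @ 2: {1,2,5}  ✓accept
'b' @ 3: {3,4}
'd' @ 4: {1,2,5}  ✓accept
'c' @ 5: {3,4}
'c' @ 6: {1,2,5}  ✓accept
'c' @ 7: {3,4}
'c' @ 8: {1,2,5}  ✓accept
end set {1,2,5} — state 1 in

Answer: ACCEPT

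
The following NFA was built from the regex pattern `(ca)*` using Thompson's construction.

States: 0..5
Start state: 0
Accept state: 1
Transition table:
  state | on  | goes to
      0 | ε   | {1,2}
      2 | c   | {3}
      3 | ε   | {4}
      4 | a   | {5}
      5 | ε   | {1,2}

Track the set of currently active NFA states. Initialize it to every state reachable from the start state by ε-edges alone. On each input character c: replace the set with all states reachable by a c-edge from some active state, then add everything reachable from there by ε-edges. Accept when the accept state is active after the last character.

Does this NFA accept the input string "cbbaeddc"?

Answer: REJECT

Derivation:
start: ε-closure({0}) = {0,1,2}
'c' @ 1: {3,4}
'b' @ 2: {}  — no active states
rest 'baeddc' ignored (set empty)
final: {}; accept 1 not in set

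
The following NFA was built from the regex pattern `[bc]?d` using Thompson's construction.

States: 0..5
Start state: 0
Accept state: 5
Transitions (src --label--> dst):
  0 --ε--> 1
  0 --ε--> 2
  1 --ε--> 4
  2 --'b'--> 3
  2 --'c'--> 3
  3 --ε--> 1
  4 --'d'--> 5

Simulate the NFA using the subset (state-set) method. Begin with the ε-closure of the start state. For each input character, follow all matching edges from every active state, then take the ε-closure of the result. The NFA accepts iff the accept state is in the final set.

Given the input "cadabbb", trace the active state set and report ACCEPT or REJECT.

Answer: REJECT

Steps:
S₀ = ε-closure({0}) = {0,1,2,4}
'c' @ 1: {1,3,4}
'a' @ 2: {}  — dead — no transitions
rest 'dabbb' ignored (set empty)
final: {}; accept 5 not in set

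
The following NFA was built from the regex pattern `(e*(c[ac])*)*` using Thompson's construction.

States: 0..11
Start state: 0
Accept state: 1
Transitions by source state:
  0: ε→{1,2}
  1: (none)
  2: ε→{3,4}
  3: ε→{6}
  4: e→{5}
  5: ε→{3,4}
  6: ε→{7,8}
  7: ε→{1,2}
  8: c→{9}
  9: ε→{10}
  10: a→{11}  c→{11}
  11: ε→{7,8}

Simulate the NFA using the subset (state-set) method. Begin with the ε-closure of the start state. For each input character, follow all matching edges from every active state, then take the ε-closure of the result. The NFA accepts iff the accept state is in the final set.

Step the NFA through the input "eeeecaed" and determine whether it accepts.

start: ε-closure({0}) = {0,1,2,3,4,6,7,8}
'e' @ 1: {1,2,3,4,5,6,7,8}  [accepting]
'e' @ 2: {1,2,3,4,5,6,7,8}  [accepting]
'e' @ 3: {1,2,3,4,5,6,7,8}  [accepting]
'e' @ 4: {1,2,3,4,5,6,7,8}  [accepting]
'c' @ 5: {9,10}
'a' @ 6: {1,2,3,4,6,7,8,11}  [accepting]
'e' @ 7: {1,2,3,4,5,6,7,8}  [accepting]
'd' @ 8: {}  — dead — no transitions
after full input: {}  (accept=1 not in)

Answer: REJECT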